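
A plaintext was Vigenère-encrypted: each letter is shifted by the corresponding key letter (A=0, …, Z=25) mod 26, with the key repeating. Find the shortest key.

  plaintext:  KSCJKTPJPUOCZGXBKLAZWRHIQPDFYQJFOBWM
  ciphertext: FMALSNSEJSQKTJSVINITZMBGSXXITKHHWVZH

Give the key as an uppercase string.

VUYCIUD

  i= 0: F-K = 21 → V
  i= 1: M-S = 20 → U
  i= 2: A-C = 24 → Y
  i= 3: L-J =  2 → C
  i= 4: S-K =  8 → I
  i= 5: N-T = 20 → U
  i= 6: S-P =  3 → D
  i= 7: E-J = 21 → V
  i= 8: J-P = 20 → U
  i= 9: S-U = 24 → Y
  i=10: Q-O =  2 → C
  i=11: K-C =  8 → I
  i=12: T-Z = 20 → U
  i=13: J-G =  3 → D
  i=14: S-X = 21 → V
  i=15: V-B = 20 → U
  i=16: I-K = 24 → Y
  i=17: N-L =  2 → C
  i=18: I-A =  8 → I
  i=19: T-Z = 20 → U
  i=20: Z-W =  3 → D
  i=21: M-R = 21 → V
  i=22: B-H = 20 → U
  i=23: G-I = 24 → Y
  i=24: S-Q =  2 → C
  i=25: X-P =  8 → I
  i=26: X-D = 20 → U
  i=27: I-F =  3 → D
  i=28: T-Y = 21 → V
  i=29: K-Q = 20 → U
  i=30: H-J = 24 → Y
  i=31: H-F =  2 → C
  i=32: W-O =  8 → I
  i=33: V-B = 20 → U
  i=34: Z-W =  3 → D
  i=35: H-M = 21 → V
  shifts repeat with period 7: VUYCIUD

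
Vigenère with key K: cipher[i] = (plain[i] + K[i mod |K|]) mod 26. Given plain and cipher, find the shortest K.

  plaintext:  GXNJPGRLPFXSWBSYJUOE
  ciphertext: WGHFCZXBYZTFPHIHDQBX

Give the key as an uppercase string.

  i= 0: W-G = 16 → Q
  i= 1: G-X =  9 → J
  i= 2: H-N = 20 → U
  i= 3: F-J = 22 → W
  i= 4: C-P = 13 → N
  i= 5: Z-G = 19 → T
  i= 6: X-R =  6 → G
  i= 7: B-L = 16 → Q
  i= 8: Y-P =  9 → J
  i= 9: Z-F = 20 → U
  i=10: T-X = 22 → W
  i=11: F-S = 13 → N
  i=12: P-W = 19 → T
  i=13: H-B =  6 → G
  i=14: I-S = 16 → Q
  i=15: H-Y =  9 → J
  i=16: D-J = 20 → U
  i=17: Q-U = 22 → W
  i=18: B-O = 13 → N
  i=19: X-E = 19 → T
  shifts repeat with period 7: QJUWNTG

QJUWNTG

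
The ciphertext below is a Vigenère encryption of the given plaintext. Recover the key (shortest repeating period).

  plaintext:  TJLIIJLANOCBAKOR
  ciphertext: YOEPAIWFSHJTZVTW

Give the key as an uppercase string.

  i= 0: Y-T =  5 → F
  i= 1: O-J =  5 → F
  i= 2: E-L = 19 → T
  i= 3: P-I =  7 → H
  i= 4: A-I = 18 → S
  i= 5: I-J = 25 → Z
  i= 6: W-L = 11 → L
  i= 7: F-A =  5 → F
  i= 8: S-N =  5 → F
  i= 9: H-O = 19 → T
  i=10: J-C =  7 → H
  i=11: T-B = 18 → S
  i=12: Z-A = 25 → Z
  i=13: V-K = 11 → L
  i=14: T-O =  5 → F
  i=15: W-R =  5 → F
  shifts repeat with period 7: FFTHSZL

FFTHSZL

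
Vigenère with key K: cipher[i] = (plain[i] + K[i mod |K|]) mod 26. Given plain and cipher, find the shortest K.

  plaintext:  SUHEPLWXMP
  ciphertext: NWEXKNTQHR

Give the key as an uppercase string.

  i= 0: N-S = 21 → V
  i= 1: W-U =  2 → C
  i= 2: E-H = 23 → X
  i= 3: X-E = 19 → T
  i= 4: K-P = 21 → V
  i= 5: N-L =  2 → C
  i= 6: T-W = 23 → X
  i= 7: Q-X = 19 → T
  i= 8: H-M = 21 → V
  i= 9: R-P =  2 → C
  shifts repeat with period 4: VCXT

VCXT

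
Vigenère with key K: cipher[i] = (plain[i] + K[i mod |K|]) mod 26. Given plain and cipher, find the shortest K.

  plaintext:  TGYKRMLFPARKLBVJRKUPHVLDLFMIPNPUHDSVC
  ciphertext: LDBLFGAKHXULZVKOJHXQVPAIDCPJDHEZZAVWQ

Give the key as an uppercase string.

  i= 0: L-T = 18 → S
  i= 1: D-G = 23 → X
  i= 2: B-Y =  3 → D
  i= 3: L-K =  1 → B
  i= 4: F-R = 14 → O
  i= 5: G-M = 20 → U
  i= 6: A-L = 15 → P
  i= 7: K-F =  5 → F
  i= 8: H-P = 18 → S
  i= 9: X-A = 23 → X
  i=10: U-R =  3 → D
  i=11: L-K =  1 → B
  i=12: Z-L = 14 → O
  i=13: V-B = 20 → U
  i=14: K-V = 15 → P
  i=15: O-J =  5 → F
  i=16: J-R = 18 → S
  i=17: H-K = 23 → X
  i=18: X-U =  3 → D
  i=19: Q-P =  1 → B
  i=20: V-H = 14 → O
  i=21: P-V = 20 → U
  i=22: A-L = 15 → P
  i=23: I-D =  5 → F
  i=24: D-L = 18 → S
  i=25: C-F = 23 → X
  i=26: P-M =  3 → D
  i=27: J-I =  1 → B
  i=28: D-P = 14 → O
  i=29: H-N = 20 → U
  i=30: E-P = 15 → P
  i=31: Z-U =  5 → F
  i=32: Z-H = 18 → S
  i=33: A-D = 23 → X
  i=34: V-S =  3 → D
  i=35: W-V =  1 → B
  i=36: Q-C = 14 → O
  shifts repeat with period 8: SXDBOUPF

SXDBOUPF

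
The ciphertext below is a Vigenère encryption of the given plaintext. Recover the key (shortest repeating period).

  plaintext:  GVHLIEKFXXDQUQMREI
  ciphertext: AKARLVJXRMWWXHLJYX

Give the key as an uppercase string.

  i= 0: A-G = 20 → U
  i= 1: K-V = 15 → P
  i= 2: A-H = 19 → T
  i= 3: R-L =  6 → G
  i= 4: L-I =  3 → D
  i= 5: V-E = 17 → R
  i= 6: J-K = 25 → Z
  i= 7: X-F = 18 → S
  i= 8: R-X = 20 → U
  i= 9: M-X = 15 → P
  i=10: W-D = 19 → T
  i=11: W-Q =  6 → G
  i=12: X-U =  3 → D
  i=13: H-Q = 17 → R
  i=14: L-M = 25 → Z
  i=15: J-R = 18 → S
  i=16: Y-E = 20 → U
  i=17: X-I = 15 → P
  shifts repeat with period 8: UPTGDRZS

UPTGDRZS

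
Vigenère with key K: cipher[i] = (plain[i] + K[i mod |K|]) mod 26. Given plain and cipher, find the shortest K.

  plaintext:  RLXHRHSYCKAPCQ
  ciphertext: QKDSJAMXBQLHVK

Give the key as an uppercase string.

ZZGLSTU

  i= 0: Q-R = 25 → Z
  i= 1: K-L = 25 → Z
  i= 2: D-X =  6 → G
  i= 3: S-H = 11 → L
  i= 4: J-R = 18 → S
  i= 5: A-H = 19 → T
  i= 6: M-S = 20 → U
  i= 7: X-Y = 25 → Z
  i= 8: B-C = 25 → Z
  i= 9: Q-K =  6 → G
  i=10: L-A = 11 → L
  i=11: H-P = 18 → S
  i=12: V-C = 19 → T
  i=13: K-Q = 20 → U
  shifts repeat with period 7: ZZGLSTU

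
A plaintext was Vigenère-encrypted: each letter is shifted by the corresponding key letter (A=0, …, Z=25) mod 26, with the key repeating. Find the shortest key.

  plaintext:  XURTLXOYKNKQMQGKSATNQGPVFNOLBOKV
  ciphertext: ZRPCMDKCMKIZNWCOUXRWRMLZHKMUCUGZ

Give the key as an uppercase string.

CXYJBGWE

  i= 0: Z-X =  2 → C
  i= 1: R-U = 23 → X
  i= 2: P-R = 24 → Y
  i= 3: C-T =  9 → J
  i= 4: M-L =  1 → B
  i= 5: D-X =  6 → G
  i= 6: K-O = 22 → W
  i= 7: C-Y =  4 → E
  i= 8: M-K =  2 → C
  i= 9: K-N = 23 → X
  i=10: I-K = 24 → Y
  i=11: Z-Q =  9 → J
  i=12: N-M =  1 → B
  i=13: W-Q =  6 → G
  i=14: C-G = 22 → W
  i=15: O-K =  4 → E
  i=16: U-S =  2 → C
  i=17: X-A = 23 → X
  i=18: R-T = 24 → Y
  i=19: W-N =  9 → J
  i=20: R-Q =  1 → B
  i=21: M-G =  6 → G
  i=22: L-P = 22 → W
  i=23: Z-V =  4 → E
  i=24: H-F =  2 → C
  i=25: K-N = 23 → X
  i=26: M-O = 24 → Y
  i=27: U-L =  9 → J
  i=28: C-B =  1 → B
  i=29: U-O =  6 → G
  i=30: G-K = 22 → W
  i=31: Z-V =  4 → E
  shifts repeat with period 8: CXYJBGWE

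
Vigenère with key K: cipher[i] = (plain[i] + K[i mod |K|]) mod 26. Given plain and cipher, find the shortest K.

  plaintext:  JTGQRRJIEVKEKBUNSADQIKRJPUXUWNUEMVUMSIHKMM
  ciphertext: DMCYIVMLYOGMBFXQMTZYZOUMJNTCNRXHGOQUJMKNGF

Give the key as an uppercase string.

  i= 0: D-J = 20 → U
  i= 1: M-T = 19 → T
  i= 2: C-G = 22 → W
  i= 3: Y-Q =  8 → I
  i= 4: I-R = 17 → R
  i= 5: V-R =  4 → E
  i= 6: M-J =  3 → D
  i= 7: L-I =  3 → D
  i= 8: Y-E = 20 → U
  i= 9: O-V = 19 → T
  i=10: G-K = 22 → W
  i=11: M-E =  8 → I
  i=12: B-K = 17 → R
  i=13: F-B =  4 → E
  i=14: X-U =  3 → D
  i=15: Q-N =  3 → D
  i=16: M-S = 20 → U
  i=17: T-A = 19 → T
  i=18: Z-D = 22 → W
  i=19: Y-Q =  8 → I
  i=20: Z-I = 17 → R
  i=21: O-K =  4 → E
  i=22: U-R =  3 → D
  i=23: M-J =  3 → D
  i=24: J-P = 20 → U
  i=25: N-U = 19 → T
  i=26: T-X = 22 → W
  i=27: C-U =  8 → I
  i=28: N-W = 17 → R
  i=29: R-N =  4 → E
  i=30: X-U =  3 → D
  i=31: H-E =  3 → D
  i=32: G-M = 20 → U
  i=33: O-V = 19 → T
  i=34: Q-U = 22 → W
  i=35: U-M =  8 → I
  i=36: J-S = 17 → R
  i=37: M-I =  4 → E
  i=38: K-H =  3 → D
  i=39: N-K =  3 → D
  i=40: G-M = 20 → U
  i=41: F-M = 19 → T
  shifts repeat with period 8: UTWIREDD

UTWIREDD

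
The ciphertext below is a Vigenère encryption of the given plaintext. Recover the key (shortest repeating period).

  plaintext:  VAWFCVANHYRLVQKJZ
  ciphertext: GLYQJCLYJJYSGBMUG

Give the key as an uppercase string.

LLCLHH

  i= 0: G-V = 11 → L
  i= 1: L-A = 11 → L
  i= 2: Y-W =  2 → C
  i= 3: Q-F = 11 → L
  i= 4: J-C =  7 → H
  i= 5: C-V =  7 → H
  i= 6: L-A = 11 → L
  i= 7: Y-N = 11 → L
  i= 8: J-H =  2 → C
  i= 9: J-Y = 11 → L
  i=10: Y-R =  7 → H
  i=11: S-L =  7 → H
  i=12: G-V = 11 → L
  i=13: B-Q = 11 → L
  i=14: M-K =  2 → C
  i=15: U-J = 11 → L
  i=16: G-Z =  7 → H
  shifts repeat with period 6: LLCLHH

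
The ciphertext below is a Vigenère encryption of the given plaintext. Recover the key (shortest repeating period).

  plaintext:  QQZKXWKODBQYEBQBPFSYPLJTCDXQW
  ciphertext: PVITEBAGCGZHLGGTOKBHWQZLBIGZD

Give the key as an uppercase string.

  i= 0: P-Q = 25 → Z
  i= 1: V-Q =  5 → F
  i= 2: I-Z =  9 → J
  i= 3: T-K =  9 → J
  i= 4: E-X =  7 → H
  i= 5: B-W =  5 → F
  i= 6: A-K = 16 → Q
  i= 7: G-O = 18 → S
  i= 8: C-D = 25 → Z
  i= 9: G-B =  5 → F
  i=10: Z-Q =  9 → J
  i=11: H-Y =  9 → J
  i=12: L-E =  7 → H
  i=13: G-B =  5 → F
  i=14: G-Q = 16 → Q
  i=15: T-B = 18 → S
  i=16: O-P = 25 → Z
  i=17: K-F =  5 → F
  i=18: B-S =  9 → J
  i=19: H-Y =  9 → J
  i=20: W-P =  7 → H
  i=21: Q-L =  5 → F
  i=22: Z-J = 16 → Q
  i=23: L-T = 18 → S
  i=24: B-C = 25 → Z
  i=25: I-D =  5 → F
  i=26: G-X =  9 → J
  i=27: Z-Q =  9 → J
  i=28: D-W =  7 → H
  shifts repeat with period 8: ZFJJHFQS

ZFJJHFQS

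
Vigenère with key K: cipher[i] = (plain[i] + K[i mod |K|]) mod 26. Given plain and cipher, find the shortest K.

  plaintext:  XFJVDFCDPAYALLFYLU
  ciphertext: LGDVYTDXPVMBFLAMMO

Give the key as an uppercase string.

  i= 0: L-X = 14 → O
  i= 1: G-F =  1 → B
  i= 2: D-J = 20 → U
  i= 3: V-V =  0 → A
  i= 4: Y-D = 21 → V
  i= 5: T-F = 14 → O
  i= 6: D-C =  1 → B
  i= 7: X-D = 20 → U
  i= 8: P-P =  0 → A
  i= 9: V-A = 21 → V
  i=10: M-Y = 14 → O
  i=11: B-A =  1 → B
  i=12: F-L = 20 → U
  i=13: L-L =  0 → A
  i=14: A-F = 21 → V
  i=15: M-Y = 14 → O
  i=16: M-L =  1 → B
  i=17: O-U = 20 → U
  shifts repeat with period 5: OBUAV

OBUAV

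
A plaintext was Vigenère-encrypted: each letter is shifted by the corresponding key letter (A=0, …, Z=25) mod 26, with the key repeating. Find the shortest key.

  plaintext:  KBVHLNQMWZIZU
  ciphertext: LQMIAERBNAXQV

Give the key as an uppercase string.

BPR

  i= 0: L-K =  1 → B
  i= 1: Q-B = 15 → P
  i= 2: M-V = 17 → R
  i= 3: I-H =  1 → B
  i= 4: A-L = 15 → P
  i= 5: E-N = 17 → R
  i= 6: R-Q =  1 → B
  i= 7: B-M = 15 → P
  i= 8: N-W = 17 → R
  i= 9: A-Z =  1 → B
  i=10: X-I = 15 → P
  i=11: Q-Z = 17 → R
  i=12: V-U =  1 → B
  shifts repeat with period 3: BPR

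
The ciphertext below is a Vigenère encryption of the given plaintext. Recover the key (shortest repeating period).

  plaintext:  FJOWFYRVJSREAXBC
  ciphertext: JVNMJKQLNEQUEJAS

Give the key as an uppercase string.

  i= 0: J-F =  4 → E
  i= 1: V-J = 12 → M
  i= 2: N-O = 25 → Z
  i= 3: M-W = 16 → Q
  i= 4: J-F =  4 → E
  i= 5: K-Y = 12 → M
  i= 6: Q-R = 25 → Z
  i= 7: L-V = 16 → Q
  i= 8: N-J =  4 → E
  i= 9: E-S = 12 → M
  i=10: Q-R = 25 → Z
  i=11: U-E = 16 → Q
  i=12: E-A =  4 → E
  i=13: J-X = 12 → M
  i=14: A-B = 25 → Z
  i=15: S-C = 16 → Q
  shifts repeat with period 4: EMZQ

EMZQ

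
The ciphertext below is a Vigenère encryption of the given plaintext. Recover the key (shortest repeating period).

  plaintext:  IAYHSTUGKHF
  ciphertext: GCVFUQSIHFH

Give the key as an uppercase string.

  i= 0: G-I = 24 → Y
  i= 1: C-A =  2 → C
  i= 2: V-Y = 23 → X
  i= 3: F-H = 24 → Y
  i= 4: U-S =  2 → C
  i= 5: Q-T = 23 → X
  i= 6: S-U = 24 → Y
  i= 7: I-G =  2 → C
  i= 8: H-K = 23 → X
  i= 9: F-H = 24 → Y
  i=10: H-F =  2 → C
  shifts repeat with period 3: YCX

YCX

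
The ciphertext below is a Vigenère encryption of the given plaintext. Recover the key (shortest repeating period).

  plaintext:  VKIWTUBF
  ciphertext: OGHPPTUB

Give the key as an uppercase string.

  i= 0: O-V = 19 → T
  i= 1: G-K = 22 → W
  i= 2: H-I = 25 → Z
  i= 3: P-W = 19 → T
  i= 4: P-T = 22 → W
  i= 5: T-U = 25 → Z
  i= 6: U-B = 19 → T
  i= 7: B-F = 22 → W
  shifts repeat with period 3: TWZ

TWZ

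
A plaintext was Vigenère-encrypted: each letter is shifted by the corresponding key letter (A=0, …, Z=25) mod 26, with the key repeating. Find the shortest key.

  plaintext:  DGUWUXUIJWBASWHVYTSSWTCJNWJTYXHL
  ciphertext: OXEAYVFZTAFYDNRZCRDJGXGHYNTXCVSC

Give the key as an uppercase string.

LRKEEY

  i= 0: O-D = 11 → L
  i= 1: X-G = 17 → R
  i= 2: E-U = 10 → K
  i= 3: A-W =  4 → E
  i= 4: Y-U =  4 → E
  i= 5: V-X = 24 → Y
  i= 6: F-U = 11 → L
  i= 7: Z-I = 17 → R
  i= 8: T-J = 10 → K
  i= 9: A-W =  4 → E
  i=10: F-B =  4 → E
  i=11: Y-A = 24 → Y
  i=12: D-S = 11 → L
  i=13: N-W = 17 → R
  i=14: R-H = 10 → K
  i=15: Z-V =  4 → E
  i=16: C-Y =  4 → E
  i=17: R-T = 24 → Y
  i=18: D-S = 11 → L
  i=19: J-S = 17 → R
  i=20: G-W = 10 → K
  i=21: X-T =  4 → E
  i=22: G-C =  4 → E
  i=23: H-J = 24 → Y
  i=24: Y-N = 11 → L
  i=25: N-W = 17 → R
  i=26: T-J = 10 → K
  i=27: X-T =  4 → E
  i=28: C-Y =  4 → E
  i=29: V-X = 24 → Y
  i=30: S-H = 11 → L
  i=31: C-L = 17 → R
  shifts repeat with period 6: LRKEEY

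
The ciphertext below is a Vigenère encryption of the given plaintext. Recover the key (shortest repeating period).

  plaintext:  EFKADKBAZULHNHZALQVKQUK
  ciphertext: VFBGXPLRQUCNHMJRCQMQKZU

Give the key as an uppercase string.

  i= 0: V-E = 17 → R
  i= 1: F-F =  0 → A
  i= 2: B-K = 17 → R
  i= 3: G-A =  6 → G
  i= 4: X-D = 20 → U
  i= 5: P-K =  5 → F
  i= 6: L-B = 10 → K
  i= 7: R-A = 17 → R
  i= 8: Q-Z = 17 → R
  i= 9: U-U =  0 → A
  i=10: C-L = 17 → R
  i=11: N-H =  6 → G
  i=12: H-N = 20 → U
  i=13: M-H =  5 → F
  i=14: J-Z = 10 → K
  i=15: R-A = 17 → R
  i=16: C-L = 17 → R
  i=17: Q-Q =  0 → A
  i=18: M-V = 17 → R
  i=19: Q-K =  6 → G
  i=20: K-Q = 20 → U
  i=21: Z-U =  5 → F
  i=22: U-K = 10 → K
  shifts repeat with period 8: RARGUFKR

RARGUFKR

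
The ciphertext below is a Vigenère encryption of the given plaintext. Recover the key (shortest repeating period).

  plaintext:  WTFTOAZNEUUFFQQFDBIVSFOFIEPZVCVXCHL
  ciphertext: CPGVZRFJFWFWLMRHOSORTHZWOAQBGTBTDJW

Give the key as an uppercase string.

  i= 0: C-W =  6 → G
  i= 1: P-T = 22 → W
  i= 2: G-F =  1 → B
  i= 3: V-T =  2 → C
  i= 4: Z-O = 11 → L
  i= 5: R-A = 17 → R
  i= 6: F-Z =  6 → G
  i= 7: J-N = 22 → W
  i= 8: F-E =  1 → B
  i= 9: W-U =  2 → C
  i=10: F-U = 11 → L
  i=11: W-F = 17 → R
  i=12: L-F =  6 → G
  i=13: M-Q = 22 → W
  i=14: R-Q =  1 → B
  i=15: H-F =  2 → C
  i=16: O-D = 11 → L
  i=17: S-B = 17 → R
  i=18: O-I =  6 → G
  i=19: R-V = 22 → W
  i=20: T-S =  1 → B
  i=21: H-F =  2 → C
  i=22: Z-O = 11 → L
  i=23: W-F = 17 → R
  i=24: O-I =  6 → G
  i=25: A-E = 22 → W
  i=26: Q-P =  1 → B
  i=27: B-Z =  2 → C
  i=28: G-V = 11 → L
  i=29: T-C = 17 → R
  i=30: B-V =  6 → G
  i=31: T-X = 22 → W
  i=32: D-C =  1 → B
  i=33: J-H =  2 → C
  i=34: W-L = 11 → L
  shifts repeat with period 6: GWBCLR

GWBCLR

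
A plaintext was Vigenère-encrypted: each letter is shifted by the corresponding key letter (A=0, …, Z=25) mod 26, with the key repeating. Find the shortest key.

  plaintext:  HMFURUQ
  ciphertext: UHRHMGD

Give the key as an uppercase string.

NVM

  i= 0: U-H = 13 → N
  i= 1: H-M = 21 → V
  i= 2: R-F = 12 → M
  i= 3: H-U = 13 → N
  i= 4: M-R = 21 → V
  i= 5: G-U = 12 → M
  i= 6: D-Q = 13 → N
  shifts repeat with period 3: NVM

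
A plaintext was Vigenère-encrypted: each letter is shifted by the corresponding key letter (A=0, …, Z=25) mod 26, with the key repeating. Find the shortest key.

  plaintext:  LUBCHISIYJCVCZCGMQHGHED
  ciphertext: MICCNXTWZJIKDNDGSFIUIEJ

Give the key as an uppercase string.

  i= 0: M-L =  1 → B
  i= 1: I-U = 14 → O
  i= 2: C-B =  1 → B
  i= 3: C-C =  0 → A
  i= 4: N-H =  6 → G
  i= 5: X-I = 15 → P
  i= 6: T-S =  1 → B
  i= 7: W-I = 14 → O
  i= 8: Z-Y =  1 → B
  i= 9: J-J =  0 → A
  i=10: I-C =  6 → G
  i=11: K-V = 15 → P
  i=12: D-C =  1 → B
  i=13: N-Z = 14 → O
  i=14: D-C =  1 → B
  i=15: G-G =  0 → A
  i=16: S-M =  6 → G
  i=17: F-Q = 15 → P
  i=18: I-H =  1 → B
  i=19: U-G = 14 → O
  i=20: I-H =  1 → B
  i=21: E-E =  0 → A
  i=22: J-D =  6 → G
  shifts repeat with period 6: BOBAGP

BOBAGP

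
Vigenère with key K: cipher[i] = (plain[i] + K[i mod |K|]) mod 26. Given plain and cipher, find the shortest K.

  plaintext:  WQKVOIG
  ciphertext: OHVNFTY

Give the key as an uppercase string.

SRL

  i= 0: O-W = 18 → S
  i= 1: H-Q = 17 → R
  i= 2: V-K = 11 → L
  i= 3: N-V = 18 → S
  i= 4: F-O = 17 → R
  i= 5: T-I = 11 → L
  i= 6: Y-G = 18 → S
  shifts repeat with period 3: SRL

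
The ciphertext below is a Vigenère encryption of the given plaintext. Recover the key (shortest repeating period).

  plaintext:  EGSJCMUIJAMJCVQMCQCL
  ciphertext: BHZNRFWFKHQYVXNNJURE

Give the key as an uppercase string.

  i= 0: B-E = 23 → X
  i= 1: H-G =  1 → B
  i= 2: Z-S =  7 → H
  i= 3: N-J =  4 → E
  i= 4: R-C = 15 → P
  i= 5: F-M = 19 → T
  i= 6: W-U =  2 → C
  i= 7: F-I = 23 → X
  i= 8: K-J =  1 → B
  i= 9: H-A =  7 → H
  i=10: Q-M =  4 → E
  i=11: Y-J = 15 → P
  i=12: V-C = 19 → T
  i=13: X-V =  2 → C
  i=14: N-Q = 23 → X
  i=15: N-M =  1 → B
  i=16: J-C =  7 → H
  i=17: U-Q =  4 → E
  i=18: R-C = 15 → P
  i=19: E-L = 19 → T
  shifts repeat with period 7: XBHEPTC

XBHEPTC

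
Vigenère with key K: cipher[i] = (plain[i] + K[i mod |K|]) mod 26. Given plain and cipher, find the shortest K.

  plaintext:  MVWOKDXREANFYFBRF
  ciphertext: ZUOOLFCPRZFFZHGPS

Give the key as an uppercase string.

  i= 0: Z-M = 13 → N
  i= 1: U-V = 25 → Z
  i= 2: O-W = 18 → S
  i= 3: O-O =  0 → A
  i= 4: L-K =  1 → B
  i= 5: F-D =  2 → C
  i= 6: C-X =  5 → F
  i= 7: P-R = 24 → Y
  i= 8: R-E = 13 → N
  i= 9: Z-A = 25 → Z
  i=10: F-N = 18 → S
  i=11: F-F =  0 → A
  i=12: Z-Y =  1 → B
  i=13: H-F =  2 → C
  i=14: G-B =  5 → F
  i=15: P-R = 24 → Y
  i=16: S-F = 13 → N
  shifts repeat with period 8: NZSABCFY

NZSABCFY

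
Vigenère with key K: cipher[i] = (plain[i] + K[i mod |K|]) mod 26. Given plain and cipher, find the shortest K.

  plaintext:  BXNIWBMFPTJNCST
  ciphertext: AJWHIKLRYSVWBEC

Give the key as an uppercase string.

  i= 0: A-B = 25 → Z
  i= 1: J-X = 12 → M
  i= 2: W-N =  9 → J
  i= 3: H-I = 25 → Z
  i= 4: I-W = 12 → M
  i= 5: K-B =  9 → J
  i= 6: L-M = 25 → Z
  i= 7: R-F = 12 → M
  i= 8: Y-P =  9 → J
  i= 9: S-T = 25 → Z
  i=10: V-J = 12 → M
  i=11: W-N =  9 → J
  i=12: B-C = 25 → Z
  i=13: E-S = 12 → M
  i=14: C-T =  9 → J
  shifts repeat with period 3: ZMJ

ZMJ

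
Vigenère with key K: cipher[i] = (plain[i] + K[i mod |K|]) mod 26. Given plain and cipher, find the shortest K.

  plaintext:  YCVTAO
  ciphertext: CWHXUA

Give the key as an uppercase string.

EUM

  i= 0: C-Y =  4 → E
  i= 1: W-C = 20 → U
  i= 2: H-V = 12 → M
  i= 3: X-T =  4 → E
  i= 4: U-A = 20 → U
  i= 5: A-O = 12 → M
  shifts repeat with period 3: EUM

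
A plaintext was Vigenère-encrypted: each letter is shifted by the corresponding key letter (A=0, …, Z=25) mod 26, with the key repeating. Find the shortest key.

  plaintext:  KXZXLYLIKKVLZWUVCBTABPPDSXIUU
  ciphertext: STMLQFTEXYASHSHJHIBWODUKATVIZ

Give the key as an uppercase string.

  i= 0: S-K =  8 → I
  i= 1: T-X = 22 → W
  i= 2: M-Z = 13 → N
  i= 3: L-X = 14 → O
  i= 4: Q-L =  5 → F
  i= 5: F-Y =  7 → H
  i= 6: T-L =  8 → I
  i= 7: E-I = 22 → W
  i= 8: X-K = 13 → N
  i= 9: Y-K = 14 → O
  i=10: A-V =  5 → F
  i=11: S-L =  7 → H
  i=12: H-Z =  8 → I
  i=13: S-W = 22 → W
  i=14: H-U = 13 → N
  i=15: J-V = 14 → O
  i=16: H-C =  5 → F
  i=17: I-B =  7 → H
  i=18: B-T =  8 → I
  i=19: W-A = 22 → W
  i=20: O-B = 13 → N
  i=21: D-P = 14 → O
  i=22: U-P =  5 → F
  i=23: K-D =  7 → H
  i=24: A-S =  8 → I
  i=25: T-X = 22 → W
  i=26: V-I = 13 → N
  i=27: I-U = 14 → O
  i=28: Z-U =  5 → F
  shifts repeat with period 6: IWNOFH

IWNOFH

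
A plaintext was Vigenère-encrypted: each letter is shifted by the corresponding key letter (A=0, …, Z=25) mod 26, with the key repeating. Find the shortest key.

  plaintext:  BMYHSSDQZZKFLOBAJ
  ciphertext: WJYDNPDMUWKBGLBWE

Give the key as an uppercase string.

  i= 0: W-B = 21 → V
  i= 1: J-M = 23 → X
  i= 2: Y-Y =  0 → A
  i= 3: D-H = 22 → W
  i= 4: N-S = 21 → V
  i= 5: P-S = 23 → X
  i= 6: D-D =  0 → A
  i= 7: M-Q = 22 → W
  i= 8: U-Z = 21 → V
  i= 9: W-Z = 23 → X
  i=10: K-K =  0 → A
  i=11: B-F = 22 → W
  i=12: G-L = 21 → V
  i=13: L-O = 23 → X
  i=14: B-B =  0 → A
  i=15: W-A = 22 → W
  i=16: E-J = 21 → V
  shifts repeat with period 4: VXAW

VXAW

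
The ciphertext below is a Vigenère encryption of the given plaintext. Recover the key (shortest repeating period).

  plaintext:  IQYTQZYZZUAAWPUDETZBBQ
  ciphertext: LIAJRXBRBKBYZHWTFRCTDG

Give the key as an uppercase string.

DSCQBY

  i= 0: L-I =  3 → D
  i= 1: I-Q = 18 → S
  i= 2: A-Y =  2 → C
  i= 3: J-T = 16 → Q
  i= 4: R-Q =  1 → B
  i= 5: X-Z = 24 → Y
  i= 6: B-Y =  3 → D
  i= 7: R-Z = 18 → S
  i= 8: B-Z =  2 → C
  i= 9: K-U = 16 → Q
  i=10: B-A =  1 → B
  i=11: Y-A = 24 → Y
  i=12: Z-W =  3 → D
  i=13: H-P = 18 → S
  i=14: W-U =  2 → C
  i=15: T-D = 16 → Q
  i=16: F-E =  1 → B
  i=17: R-T = 24 → Y
  i=18: C-Z =  3 → D
  i=19: T-B = 18 → S
  i=20: D-B =  2 → C
  i=21: G-Q = 16 → Q
  shifts repeat with period 6: DSCQBY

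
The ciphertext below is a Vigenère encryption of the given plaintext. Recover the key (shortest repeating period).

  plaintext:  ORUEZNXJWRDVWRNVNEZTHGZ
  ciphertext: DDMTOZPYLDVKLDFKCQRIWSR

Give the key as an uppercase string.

  i= 0: D-O = 15 → P
  i= 1: D-R = 12 → M
  i= 2: M-U = 18 → S
  i= 3: T-E = 15 → P
  i= 4: O-Z = 15 → P
  i= 5: Z-N = 12 → M
  i= 6: P-X = 18 → S
  i= 7: Y-J = 15 → P
  i= 8: L-W = 15 → P
  i= 9: D-R = 12 → M
  i=10: V-D = 18 → S
  i=11: K-V = 15 → P
  i=12: L-W = 15 → P
  i=13: D-R = 12 → M
  i=14: F-N = 18 → S
  i=15: K-V = 15 → P
  i=16: C-N = 15 → P
  i=17: Q-E = 12 → M
  i=18: R-Z = 18 → S
  i=19: I-T = 15 → P
  i=20: W-H = 15 → P
  i=21: S-G = 12 → M
  i=22: R-Z = 18 → S
  shifts repeat with period 4: PMSP

PMSP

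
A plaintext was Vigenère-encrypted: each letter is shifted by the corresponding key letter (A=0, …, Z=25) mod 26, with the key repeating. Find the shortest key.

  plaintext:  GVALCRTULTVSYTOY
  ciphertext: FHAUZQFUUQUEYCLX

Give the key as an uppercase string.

ZMAJX

  i= 0: F-G = 25 → Z
  i= 1: H-V = 12 → M
  i= 2: A-A =  0 → A
  i= 3: U-L =  9 → J
  i= 4: Z-C = 23 → X
  i= 5: Q-R = 25 → Z
  i= 6: F-T = 12 → M
  i= 7: U-U =  0 → A
  i= 8: U-L =  9 → J
  i= 9: Q-T = 23 → X
  i=10: U-V = 25 → Z
  i=11: E-S = 12 → M
  i=12: Y-Y =  0 → A
  i=13: C-T =  9 → J
  i=14: L-O = 23 → X
  i=15: X-Y = 25 → Z
  shifts repeat with period 5: ZMAJX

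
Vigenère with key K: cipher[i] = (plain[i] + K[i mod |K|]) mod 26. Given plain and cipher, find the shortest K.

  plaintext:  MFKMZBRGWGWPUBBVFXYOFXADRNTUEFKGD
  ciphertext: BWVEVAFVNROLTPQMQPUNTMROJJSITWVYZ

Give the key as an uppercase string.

PRLSWZO

  i= 0: B-M = 15 → P
  i= 1: W-F = 17 → R
  i= 2: V-K = 11 → L
  i= 3: E-M = 18 → S
  i= 4: V-Z = 22 → W
  i= 5: A-B = 25 → Z
  i= 6: F-R = 14 → O
  i= 7: V-G = 15 → P
  i= 8: N-W = 17 → R
  i= 9: R-G = 11 → L
  i=10: O-W = 18 → S
  i=11: L-P = 22 → W
  i=12: T-U = 25 → Z
  i=13: P-B = 14 → O
  i=14: Q-B = 15 → P
  i=15: M-V = 17 → R
  i=16: Q-F = 11 → L
  i=17: P-X = 18 → S
  i=18: U-Y = 22 → W
  i=19: N-O = 25 → Z
  i=20: T-F = 14 → O
  i=21: M-X = 15 → P
  i=22: R-A = 17 → R
  i=23: O-D = 11 → L
  i=24: J-R = 18 → S
  i=25: J-N = 22 → W
  i=26: S-T = 25 → Z
  i=27: I-U = 14 → O
  i=28: T-E = 15 → P
  i=29: W-F = 17 → R
  i=30: V-K = 11 → L
  i=31: Y-G = 18 → S
  i=32: Z-D = 22 → W
  shifts repeat with period 7: PRLSWZO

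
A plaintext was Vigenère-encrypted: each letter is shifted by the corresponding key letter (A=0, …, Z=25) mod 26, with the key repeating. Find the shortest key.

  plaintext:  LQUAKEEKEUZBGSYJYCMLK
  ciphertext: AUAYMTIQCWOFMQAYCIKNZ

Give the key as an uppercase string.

PEGYC

  i= 0: A-L = 15 → P
  i= 1: U-Q =  4 → E
  i= 2: A-U =  6 → G
  i= 3: Y-A = 24 → Y
  i= 4: M-K =  2 → C
  i= 5: T-E = 15 → P
  i= 6: I-E =  4 → E
  i= 7: Q-K =  6 → G
  i= 8: C-E = 24 → Y
  i= 9: W-U =  2 → C
  i=10: O-Z = 15 → P
  i=11: F-B =  4 → E
  i=12: M-G =  6 → G
  i=13: Q-S = 24 → Y
  i=14: A-Y =  2 → C
  i=15: Y-J = 15 → P
  i=16: C-Y =  4 → E
  i=17: I-C =  6 → G
  i=18: K-M = 24 → Y
  i=19: N-L =  2 → C
  i=20: Z-K = 15 → P
  shifts repeat with period 5: PEGYC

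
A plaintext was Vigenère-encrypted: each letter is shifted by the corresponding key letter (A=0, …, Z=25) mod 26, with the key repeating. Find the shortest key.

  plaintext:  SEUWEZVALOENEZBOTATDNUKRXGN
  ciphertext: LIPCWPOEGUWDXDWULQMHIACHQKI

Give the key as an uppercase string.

TEVGSQ

  i= 0: L-S = 19 → T
  i= 1: I-E =  4 → E
  i= 2: P-U = 21 → V
  i= 3: C-W =  6 → G
  i= 4: W-E = 18 → S
  i= 5: P-Z = 16 → Q
  i= 6: O-V = 19 → T
  i= 7: E-A =  4 → E
  i= 8: G-L = 21 → V
  i= 9: U-O =  6 → G
  i=10: W-E = 18 → S
  i=11: D-N = 16 → Q
  i=12: X-E = 19 → T
  i=13: D-Z =  4 → E
  i=14: W-B = 21 → V
  i=15: U-O =  6 → G
  i=16: L-T = 18 → S
  i=17: Q-A = 16 → Q
  i=18: M-T = 19 → T
  i=19: H-D =  4 → E
  i=20: I-N = 21 → V
  i=21: A-U =  6 → G
  i=22: C-K = 18 → S
  i=23: H-R = 16 → Q
  i=24: Q-X = 19 → T
  i=25: K-G =  4 → E
  i=26: I-N = 21 → V
  shifts repeat with period 6: TEVGSQ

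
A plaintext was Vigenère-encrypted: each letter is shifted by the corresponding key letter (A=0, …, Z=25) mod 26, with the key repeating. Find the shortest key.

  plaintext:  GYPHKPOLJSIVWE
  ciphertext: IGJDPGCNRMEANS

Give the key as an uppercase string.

  i= 0: I-G =  2 → C
  i= 1: G-Y =  8 → I
  i= 2: J-P = 20 → U
  i= 3: D-H = 22 → W
  i= 4: P-K =  5 → F
  i= 5: G-P = 17 → R
  i= 6: C-O = 14 → O
  i= 7: N-L =  2 → C
  i= 8: R-J =  8 → I
  i= 9: M-S = 20 → U
  i=10: E-I = 22 → W
  i=11: A-V =  5 → F
  i=12: N-W = 17 → R
  i=13: S-E = 14 → O
  shifts repeat with period 7: CIUWFRO

CIUWFRO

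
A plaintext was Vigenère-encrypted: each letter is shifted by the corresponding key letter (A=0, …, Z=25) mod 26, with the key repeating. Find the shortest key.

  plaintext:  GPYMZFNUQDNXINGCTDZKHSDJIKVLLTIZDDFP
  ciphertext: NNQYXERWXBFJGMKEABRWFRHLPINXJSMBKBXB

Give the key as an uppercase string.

HYSMYZEC

  i= 0: N-G =  7 → H
  i= 1: N-P = 24 → Y
  i= 2: Q-Y = 18 → S
  i= 3: Y-M = 12 → M
  i= 4: X-Z = 24 → Y
  i= 5: E-F = 25 → Z
  i= 6: R-N =  4 → E
  i= 7: W-U =  2 → C
  i= 8: X-Q =  7 → H
  i= 9: B-D = 24 → Y
  i=10: F-N = 18 → S
  i=11: J-X = 12 → M
  i=12: G-I = 24 → Y
  i=13: M-N = 25 → Z
  i=14: K-G =  4 → E
  i=15: E-C =  2 → C
  i=16: A-T =  7 → H
  i=17: B-D = 24 → Y
  i=18: R-Z = 18 → S
  i=19: W-K = 12 → M
  i=20: F-H = 24 → Y
  i=21: R-S = 25 → Z
  i=22: H-D =  4 → E
  i=23: L-J =  2 → C
  i=24: P-I =  7 → H
  i=25: I-K = 24 → Y
  i=26: N-V = 18 → S
  i=27: X-L = 12 → M
  i=28: J-L = 24 → Y
  i=29: S-T = 25 → Z
  i=30: M-I =  4 → E
  i=31: B-Z =  2 → C
  i=32: K-D =  7 → H
  i=33: B-D = 24 → Y
  i=34: X-F = 18 → S
  i=35: B-P = 12 → M
  shifts repeat with period 8: HYSMYZEC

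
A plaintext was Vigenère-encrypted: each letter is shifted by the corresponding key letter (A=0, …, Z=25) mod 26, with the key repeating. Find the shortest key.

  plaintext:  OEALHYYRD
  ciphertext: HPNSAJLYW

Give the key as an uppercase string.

TLNH

  i= 0: H-O = 19 → T
  i= 1: P-E = 11 → L
  i= 2: N-A = 13 → N
  i= 3: S-L =  7 → H
  i= 4: A-H = 19 → T
  i= 5: J-Y = 11 → L
  i= 6: L-Y = 13 → N
  i= 7: Y-R =  7 → H
  i= 8: W-D = 19 → T
  shifts repeat with period 4: TLNH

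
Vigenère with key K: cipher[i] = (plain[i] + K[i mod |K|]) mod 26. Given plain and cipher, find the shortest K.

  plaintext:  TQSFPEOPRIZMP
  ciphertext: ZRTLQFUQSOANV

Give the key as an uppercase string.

  i= 0: Z-T =  6 → G
  i= 1: R-Q =  1 → B
  i= 2: T-S =  1 → B
  i= 3: L-F =  6 → G
  i= 4: Q-P =  1 → B
  i= 5: F-E =  1 → B
  i= 6: U-O =  6 → G
  i= 7: Q-P =  1 → B
  i= 8: S-R =  1 → B
  i= 9: O-I =  6 → G
  i=10: A-Z =  1 → B
  i=11: N-M =  1 → B
  i=12: V-P =  6 → G
  shifts repeat with period 3: GBB

GBB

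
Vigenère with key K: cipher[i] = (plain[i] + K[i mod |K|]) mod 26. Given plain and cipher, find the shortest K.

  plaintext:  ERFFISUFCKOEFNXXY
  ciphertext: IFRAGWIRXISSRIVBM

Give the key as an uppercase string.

  i= 0: I-E =  4 → E
  i= 1: F-R = 14 → O
  i= 2: R-F = 12 → M
  i= 3: A-F = 21 → V
  i= 4: G-I = 24 → Y
  i= 5: W-S =  4 → E
  i= 6: I-U = 14 → O
  i= 7: R-F = 12 → M
  i= 8: X-C = 21 → V
  i= 9: I-K = 24 → Y
  i=10: S-O =  4 → E
  i=11: S-E = 14 → O
  i=12: R-F = 12 → M
  i=13: I-N = 21 → V
  i=14: V-X = 24 → Y
  i=15: B-X =  4 → E
  i=16: M-Y = 14 → O
  shifts repeat with period 5: EOMVY

EOMVY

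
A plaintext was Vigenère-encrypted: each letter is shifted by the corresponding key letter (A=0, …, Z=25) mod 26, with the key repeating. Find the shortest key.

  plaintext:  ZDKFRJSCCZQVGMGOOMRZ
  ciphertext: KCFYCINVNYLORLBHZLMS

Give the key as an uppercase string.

LZVT

  i= 0: K-Z = 11 → L
  i= 1: C-D = 25 → Z
  i= 2: F-K = 21 → V
  i= 3: Y-F = 19 → T
  i= 4: C-R = 11 → L
  i= 5: I-J = 25 → Z
  i= 6: N-S = 21 → V
  i= 7: V-C = 19 → T
  i= 8: N-C = 11 → L
  i= 9: Y-Z = 25 → Z
  i=10: L-Q = 21 → V
  i=11: O-V = 19 → T
  i=12: R-G = 11 → L
  i=13: L-M = 25 → Z
  i=14: B-G = 21 → V
  i=15: H-O = 19 → T
  i=16: Z-O = 11 → L
  i=17: L-M = 25 → Z
  i=18: M-R = 21 → V
  i=19: S-Z = 19 → T
  shifts repeat with period 4: LZVT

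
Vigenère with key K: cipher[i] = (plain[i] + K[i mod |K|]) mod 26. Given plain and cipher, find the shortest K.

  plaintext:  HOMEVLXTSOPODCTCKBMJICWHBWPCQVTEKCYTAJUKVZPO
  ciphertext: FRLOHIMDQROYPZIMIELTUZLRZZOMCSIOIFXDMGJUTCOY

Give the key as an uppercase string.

  i= 0: F-H = 24 → Y
  i= 1: R-O =  3 → D
  i= 2: L-M = 25 → Z
  i= 3: O-E = 10 → K
  i= 4: H-V = 12 → M
  i= 5: I-L = 23 → X
  i= 6: M-X = 15 → P
  i= 7: D-T = 10 → K
  i= 8: Q-S = 24 → Y
  i= 9: R-O =  3 → D
  i=10: O-P = 25 → Z
  i=11: Y-O = 10 → K
  i=12: P-D = 12 → M
  i=13: Z-C = 23 → X
  i=14: I-T = 15 → P
  i=15: M-C = 10 → K
  i=16: I-K = 24 → Y
  i=17: E-B =  3 → D
  i=18: L-M = 25 → Z
  i=19: T-J = 10 → K
  i=20: U-I = 12 → M
  i=21: Z-C = 23 → X
  i=22: L-W = 15 → P
  i=23: R-H = 10 → K
  i=24: Z-B = 24 → Y
  i=25: Z-W =  3 → D
  i=26: O-P = 25 → Z
  i=27: M-C = 10 → K
  i=28: C-Q = 12 → M
  i=29: S-V = 23 → X
  i=30: I-T = 15 → P
  i=31: O-E = 10 → K
  i=32: I-K = 24 → Y
  i=33: F-C =  3 → D
  i=34: X-Y = 25 → Z
  i=35: D-T = 10 → K
  i=36: M-A = 12 → M
  i=37: G-J = 23 → X
  i=38: J-U = 15 → P
  i=39: U-K = 10 → K
  i=40: T-V = 24 → Y
  i=41: C-Z =  3 → D
  i=42: O-P = 25 → Z
  i=43: Y-O = 10 → K
  shifts repeat with period 8: YDZKMXPK

YDZKMXPK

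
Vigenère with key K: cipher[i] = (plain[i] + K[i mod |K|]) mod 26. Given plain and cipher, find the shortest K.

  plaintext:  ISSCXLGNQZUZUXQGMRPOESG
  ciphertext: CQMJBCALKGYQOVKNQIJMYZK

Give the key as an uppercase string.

UYUHER

  i= 0: C-I = 20 → U
  i= 1: Q-S = 24 → Y
  i= 2: M-S = 20 → U
  i= 3: J-C =  7 → H
  i= 4: B-X =  4 → E
  i= 5: C-L = 17 → R
  i= 6: A-G = 20 → U
  i= 7: L-N = 24 → Y
  i= 8: K-Q = 20 → U
  i= 9: G-Z =  7 → H
  i=10: Y-U =  4 → E
  i=11: Q-Z = 17 → R
  i=12: O-U = 20 → U
  i=13: V-X = 24 → Y
  i=14: K-Q = 20 → U
  i=15: N-G =  7 → H
  i=16: Q-M =  4 → E
  i=17: I-R = 17 → R
  i=18: J-P = 20 → U
  i=19: M-O = 24 → Y
  i=20: Y-E = 20 → U
  i=21: Z-S =  7 → H
  i=22: K-G =  4 → E
  shifts repeat with period 6: UYUHER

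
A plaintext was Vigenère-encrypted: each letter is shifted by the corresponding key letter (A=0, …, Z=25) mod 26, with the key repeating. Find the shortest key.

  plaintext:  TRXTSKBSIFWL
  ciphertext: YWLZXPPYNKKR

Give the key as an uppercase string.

FFOG

  i= 0: Y-T =  5 → F
  i= 1: W-R =  5 → F
  i= 2: L-X = 14 → O
  i= 3: Z-T =  6 → G
  i= 4: X-S =  5 → F
  i= 5: P-K =  5 → F
  i= 6: P-B = 14 → O
  i= 7: Y-S =  6 → G
  i= 8: N-I =  5 → F
  i= 9: K-F =  5 → F
  i=10: K-W = 14 → O
  i=11: R-L =  6 → G
  shifts repeat with period 4: FFOG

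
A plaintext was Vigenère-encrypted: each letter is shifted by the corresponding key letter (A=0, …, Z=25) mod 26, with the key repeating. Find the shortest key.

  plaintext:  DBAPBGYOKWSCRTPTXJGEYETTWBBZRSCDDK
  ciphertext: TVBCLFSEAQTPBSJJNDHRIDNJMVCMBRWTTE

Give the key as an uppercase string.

  i= 0: T-D = 16 → Q
  i= 1: V-B = 20 → U
  i= 2: B-A =  1 → B
  i= 3: C-P = 13 → N
  i= 4: L-B = 10 → K
  i= 5: F-G = 25 → Z
  i= 6: S-Y = 20 → U
  i= 7: E-O = 16 → Q
  i= 8: A-K = 16 → Q
  i= 9: Q-W = 20 → U
  i=10: T-S =  1 → B
  i=11: P-C = 13 → N
  i=12: B-R = 10 → K
  i=13: S-T = 25 → Z
  i=14: J-P = 20 → U
  i=15: J-T = 16 → Q
  i=16: N-X = 16 → Q
  i=17: D-J = 20 → U
  i=18: H-G =  1 → B
  i=19: R-E = 13 → N
  i=20: I-Y = 10 → K
  i=21: D-E = 25 → Z
  i=22: N-T = 20 → U
  i=23: J-T = 16 → Q
  i=24: M-W = 16 → Q
  i=25: V-B = 20 → U
  i=26: C-B =  1 → B
  i=27: M-Z = 13 → N
  i=28: B-R = 10 → K
  i=29: R-S = 25 → Z
  i=30: W-C = 20 → U
  i=31: T-D = 16 → Q
  i=32: T-D = 16 → Q
  i=33: E-K = 20 → U
  shifts repeat with period 8: QUBNKZUQ

QUBNKZUQ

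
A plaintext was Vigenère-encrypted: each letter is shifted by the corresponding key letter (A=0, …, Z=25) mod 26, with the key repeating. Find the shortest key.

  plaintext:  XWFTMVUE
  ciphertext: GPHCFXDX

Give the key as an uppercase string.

  i= 0: G-X =  9 → J
  i= 1: P-W = 19 → T
  i= 2: H-F =  2 → C
  i= 3: C-T =  9 → J
  i= 4: F-M = 19 → T
  i= 5: X-V =  2 → C
  i= 6: D-U =  9 → J
  i= 7: X-E = 19 → T
  shifts repeat with period 3: JTC

JTC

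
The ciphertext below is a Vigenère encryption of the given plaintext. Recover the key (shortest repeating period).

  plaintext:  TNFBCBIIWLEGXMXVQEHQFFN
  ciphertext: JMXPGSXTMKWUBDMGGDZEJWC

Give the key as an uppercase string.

  i= 0: J-T = 16 → Q
  i= 1: M-N = 25 → Z
  i= 2: X-F = 18 → S
  i= 3: P-B = 14 → O
  i= 4: G-C =  4 → E
  i= 5: S-B = 17 → R
  i= 6: X-I = 15 → P
  i= 7: T-I = 11 → L
  i= 8: M-W = 16 → Q
  i= 9: K-L = 25 → Z
  i=10: W-E = 18 → S
  i=11: U-G = 14 → O
  i=12: B-X =  4 → E
  i=13: D-M = 17 → R
  i=14: M-X = 15 → P
  i=15: G-V = 11 → L
  i=16: G-Q = 16 → Q
  i=17: D-E = 25 → Z
  i=18: Z-H = 18 → S
  i=19: E-Q = 14 → O
  i=20: J-F =  4 → E
  i=21: W-F = 17 → R
  i=22: C-N = 15 → P
  shifts repeat with period 8: QZSOERPL

QZSOERPL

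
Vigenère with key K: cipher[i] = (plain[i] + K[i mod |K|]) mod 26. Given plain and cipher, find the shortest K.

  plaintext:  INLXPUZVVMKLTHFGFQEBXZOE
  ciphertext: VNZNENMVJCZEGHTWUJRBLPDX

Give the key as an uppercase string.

  i= 0: V-I = 13 → N
  i= 1: N-N =  0 → A
  i= 2: Z-L = 14 → O
  i= 3: N-X = 16 → Q
  i= 4: E-P = 15 → P
  i= 5: N-U = 19 → T
  i= 6: M-Z = 13 → N
  i= 7: V-V =  0 → A
  i= 8: J-V = 14 → O
  i= 9: C-M = 16 → Q
  i=10: Z-K = 15 → P
  i=11: E-L = 19 → T
  i=12: G-T = 13 → N
  i=13: H-H =  0 → A
  i=14: T-F = 14 → O
  i=15: W-G = 16 → Q
  i=16: U-F = 15 → P
  i=17: J-Q = 19 → T
  i=18: R-E = 13 → N
  i=19: B-B =  0 → A
  i=20: L-X = 14 → O
  i=21: P-Z = 16 → Q
  i=22: D-O = 15 → P
  i=23: X-E = 19 → T
  shifts repeat with period 6: NAOQPT

NAOQPT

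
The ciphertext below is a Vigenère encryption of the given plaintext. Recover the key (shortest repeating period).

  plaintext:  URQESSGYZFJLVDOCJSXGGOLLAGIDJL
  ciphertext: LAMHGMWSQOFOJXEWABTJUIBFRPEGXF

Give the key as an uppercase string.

  i= 0: L-U = 17 → R
  i= 1: A-R =  9 → J
  i= 2: M-Q = 22 → W
  i= 3: H-E =  3 → D
  i= 4: G-S = 14 → O
  i= 5: M-S = 20 → U
  i= 6: W-G = 16 → Q
  i= 7: S-Y = 20 → U
  i= 8: Q-Z = 17 → R
  i= 9: O-F =  9 → J
  i=10: F-J = 22 → W
  i=11: O-L =  3 → D
  i=12: J-V = 14 → O
  i=13: X-D = 20 → U
  i=14: E-O = 16 → Q
  i=15: W-C = 20 → U
  i=16: A-J = 17 → R
  i=17: B-S =  9 → J
  i=18: T-X = 22 → W
  i=19: J-G =  3 → D
  i=20: U-G = 14 → O
  i=21: I-O = 20 → U
  i=22: B-L = 16 → Q
  i=23: F-L = 20 → U
  i=24: R-A = 17 → R
  i=25: P-G =  9 → J
  i=26: E-I = 22 → W
  i=27: G-D =  3 → D
  i=28: X-J = 14 → O
  i=29: F-L = 20 → U
  shifts repeat with period 8: RJWDOUQU

RJWDOUQU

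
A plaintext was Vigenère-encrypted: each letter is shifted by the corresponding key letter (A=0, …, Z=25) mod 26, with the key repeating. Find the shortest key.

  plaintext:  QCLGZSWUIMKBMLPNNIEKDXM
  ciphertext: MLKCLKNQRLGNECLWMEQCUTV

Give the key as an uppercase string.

WJZWMSR

  i= 0: M-Q = 22 → W
  i= 1: L-C =  9 → J
  i= 2: K-L = 25 → Z
  i= 3: C-G = 22 → W
  i= 4: L-Z = 12 → M
  i= 5: K-S = 18 → S
  i= 6: N-W = 17 → R
  i= 7: Q-U = 22 → W
  i= 8: R-I =  9 → J
  i= 9: L-M = 25 → Z
  i=10: G-K = 22 → W
  i=11: N-B = 12 → M
  i=12: E-M = 18 → S
  i=13: C-L = 17 → R
  i=14: L-P = 22 → W
  i=15: W-N =  9 → J
  i=16: M-N = 25 → Z
  i=17: E-I = 22 → W
  i=18: Q-E = 12 → M
  i=19: C-K = 18 → S
  i=20: U-D = 17 → R
  i=21: T-X = 22 → W
  i=22: V-M =  9 → J
  shifts repeat with period 7: WJZWMSR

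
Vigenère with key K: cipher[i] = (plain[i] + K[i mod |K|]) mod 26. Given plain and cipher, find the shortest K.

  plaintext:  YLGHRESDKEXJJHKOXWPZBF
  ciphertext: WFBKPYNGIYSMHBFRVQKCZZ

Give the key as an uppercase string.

  i= 0: W-Y = 24 → Y
  i= 1: F-L = 20 → U
  i= 2: B-G = 21 → V
  i= 3: K-H =  3 → D
  i= 4: P-R = 24 → Y
  i= 5: Y-E = 20 → U
  i= 6: N-S = 21 → V
  i= 7: G-D =  3 → D
  i= 8: I-K = 24 → Y
  i= 9: Y-E = 20 → U
  i=10: S-X = 21 → V
  i=11: M-J =  3 → D
  i=12: H-J = 24 → Y
  i=13: B-H = 20 → U
  i=14: F-K = 21 → V
  i=15: R-O =  3 → D
  i=16: V-X = 24 → Y
  i=17: Q-W = 20 → U
  i=18: K-P = 21 → V
  i=19: C-Z =  3 → D
  i=20: Z-B = 24 → Y
  i=21: Z-F = 20 → U
  shifts repeat with period 4: YUVD

YUVD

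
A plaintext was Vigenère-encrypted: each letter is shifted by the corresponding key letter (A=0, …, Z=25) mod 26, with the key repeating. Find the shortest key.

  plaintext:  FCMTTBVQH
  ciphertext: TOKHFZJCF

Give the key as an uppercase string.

  i= 0: T-F = 14 → O
  i= 1: O-C = 12 → M
  i= 2: K-M = 24 → Y
  i= 3: H-T = 14 → O
  i= 4: F-T = 12 → M
  i= 5: Z-B = 24 → Y
  i= 6: J-V = 14 → O
  i= 7: C-Q = 12 → M
  i= 8: F-H = 24 → Y
  shifts repeat with period 3: OMY

OMY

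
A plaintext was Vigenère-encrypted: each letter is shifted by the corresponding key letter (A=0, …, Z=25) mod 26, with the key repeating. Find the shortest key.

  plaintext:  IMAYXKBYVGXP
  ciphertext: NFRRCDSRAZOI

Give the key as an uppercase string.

  i= 0: N-I =  5 → F
  i= 1: F-M = 19 → T
  i= 2: R-A = 17 → R
  i= 3: R-Y = 19 → T
  i= 4: C-X =  5 → F
  i= 5: D-K = 19 → T
  i= 6: S-B = 17 → R
  i= 7: R-Y = 19 → T
  i= 8: A-V =  5 → F
  i= 9: Z-G = 19 → T
  i=10: O-X = 17 → R
  i=11: I-P = 19 → T
  shifts repeat with period 4: FTRT

FTRT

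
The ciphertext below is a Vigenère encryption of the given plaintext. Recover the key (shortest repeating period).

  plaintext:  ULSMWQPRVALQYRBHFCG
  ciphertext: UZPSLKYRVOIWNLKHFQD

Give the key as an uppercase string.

AOXGPUJA

  i= 0: U-U =  0 → A
  i= 1: Z-L = 14 → O
  i= 2: P-S = 23 → X
  i= 3: S-M =  6 → G
  i= 4: L-W = 15 → P
  i= 5: K-Q = 20 → U
  i= 6: Y-P =  9 → J
  i= 7: R-R =  0 → A
  i= 8: V-V =  0 → A
  i= 9: O-A = 14 → O
  i=10: I-L = 23 → X
  i=11: W-Q =  6 → G
  i=12: N-Y = 15 → P
  i=13: L-R = 20 → U
  i=14: K-B =  9 → J
  i=15: H-H =  0 → A
  i=16: F-F =  0 → A
  i=17: Q-C = 14 → O
  i=18: D-G = 23 → X
  shifts repeat with period 8: AOXGPUJA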